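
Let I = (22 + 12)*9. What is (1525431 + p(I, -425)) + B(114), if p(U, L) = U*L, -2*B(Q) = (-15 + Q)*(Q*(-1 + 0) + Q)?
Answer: 1395381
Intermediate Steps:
I = 306 (I = 34*9 = 306)
B(Q) = 0 (B(Q) = -(-15 + Q)*(Q*(-1 + 0) + Q)/2 = -(-15 + Q)*(Q*(-1) + Q)/2 = -(-15 + Q)*(-Q + Q)/2 = -(-15 + Q)*0/2 = -½*0 = 0)
p(U, L) = L*U
(1525431 + p(I, -425)) + B(114) = (1525431 - 425*306) + 0 = (1525431 - 130050) + 0 = 1395381 + 0 = 1395381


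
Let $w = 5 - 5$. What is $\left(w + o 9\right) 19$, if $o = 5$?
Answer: $855$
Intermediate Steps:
$w = 0$ ($w = 5 - 5 = 0$)
$\left(w + o 9\right) 19 = \left(0 + 5 \cdot 9\right) 19 = \left(0 + 45\right) 19 = 45 \cdot 19 = 855$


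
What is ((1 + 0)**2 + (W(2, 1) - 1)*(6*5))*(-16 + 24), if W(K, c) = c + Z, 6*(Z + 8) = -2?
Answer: -1992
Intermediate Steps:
Z = -25/3 (Z = -8 + (1/6)*(-2) = -8 - 1/3 = -25/3 ≈ -8.3333)
W(K, c) = -25/3 + c (W(K, c) = c - 25/3 = -25/3 + c)
((1 + 0)**2 + (W(2, 1) - 1)*(6*5))*(-16 + 24) = ((1 + 0)**2 + ((-25/3 + 1) - 1)*(6*5))*(-16 + 24) = (1**2 + (-22/3 - 1)*30)*8 = (1 - 25/3*30)*8 = (1 - 250)*8 = -249*8 = -1992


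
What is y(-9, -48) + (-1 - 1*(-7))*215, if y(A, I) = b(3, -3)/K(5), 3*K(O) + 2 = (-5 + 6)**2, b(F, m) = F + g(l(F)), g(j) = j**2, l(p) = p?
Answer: 1254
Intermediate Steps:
b(F, m) = F + F**2
K(O) = -1/3 (K(O) = -2/3 + (-5 + 6)**2/3 = -2/3 + (1/3)*1**2 = -2/3 + (1/3)*1 = -2/3 + 1/3 = -1/3)
y(A, I) = -36 (y(A, I) = (3*(1 + 3))/(-1/3) = (3*4)*(-3) = 12*(-3) = -36)
y(-9, -48) + (-1 - 1*(-7))*215 = -36 + (-1 - 1*(-7))*215 = -36 + (-1 + 7)*215 = -36 + 6*215 = -36 + 1290 = 1254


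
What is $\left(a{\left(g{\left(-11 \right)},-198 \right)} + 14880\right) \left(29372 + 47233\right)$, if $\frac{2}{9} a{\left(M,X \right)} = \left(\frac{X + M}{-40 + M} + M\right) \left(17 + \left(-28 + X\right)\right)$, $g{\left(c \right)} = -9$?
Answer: $\frac{72713236185}{49} \approx 1.4839 \cdot 10^{9}$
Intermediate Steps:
$a{\left(M,X \right)} = \frac{9 \left(-11 + X\right) \left(M + \frac{M + X}{-40 + M}\right)}{2}$ ($a{\left(M,X \right)} = \frac{9 \left(\frac{X + M}{-40 + M} + M\right) \left(17 + \left(-28 + X\right)\right)}{2} = \frac{9 \left(\frac{M + X}{-40 + M} + M\right) \left(-11 + X\right)}{2} = \frac{9 \left(M + \frac{M + X}{-40 + M}\right) \left(-11 + X\right)}{2} = \frac{9 \left(-11 + X\right) \left(M + \frac{M + X}{-40 + M}\right)}{2}$)
$\left(a{\left(g{\left(-11 \right)},-198 \right)} + 14880\right) \left(29372 + 47233\right) = \left(\frac{9 \left(\left(-198\right)^{2} - -2178 - 11 \left(-9\right)^{2} + 429 \left(-9\right) - 198 \left(-9\right)^{2} - \left(-351\right) \left(-198\right)\right)}{2 \left(-40 - 9\right)} + 14880\right) \left(29372 + 47233\right) = \left(\frac{9 \left(39204 + 2178 - 891 - 3861 - 16038 - 69498\right)}{2 \left(-49\right)} + 14880\right) 76605 = \left(\frac{9}{2} \left(- \frac{1}{49}\right) \left(39204 + 2178 - 891 - 3861 - 16038 - 69498\right) + 14880\right) 76605 = \left(\frac{9}{2} \left(- \frac{1}{49}\right) \left(-48906\right) + 14880\right) 76605 = \left(\frac{220077}{49} + 14880\right) 76605 = \frac{949197}{49} \cdot 76605 = \frac{72713236185}{49}$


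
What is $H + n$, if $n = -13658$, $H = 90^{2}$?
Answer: $-5558$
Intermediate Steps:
$H = 8100$
$H + n = 8100 - 13658 = -5558$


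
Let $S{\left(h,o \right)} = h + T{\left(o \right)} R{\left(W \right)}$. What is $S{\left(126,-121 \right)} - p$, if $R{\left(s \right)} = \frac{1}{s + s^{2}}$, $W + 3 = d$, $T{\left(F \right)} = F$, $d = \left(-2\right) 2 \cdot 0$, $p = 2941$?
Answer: $- \frac{17011}{6} \approx -2835.2$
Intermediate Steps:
$d = 0$ ($d = \left(-4\right) 0 = 0$)
$W = -3$ ($W = -3 + 0 = -3$)
$S{\left(h,o \right)} = h + \frac{o}{6}$ ($S{\left(h,o \right)} = h + o \frac{1}{\left(-3\right) \left(1 - 3\right)} = h + o \left(- \frac{1}{3 \left(-2\right)}\right) = h + o \left(\left(- \frac{1}{3}\right) \left(- \frac{1}{2}\right)\right) = h + o \frac{1}{6} = h + \frac{o}{6}$)
$S{\left(126,-121 \right)} - p = \left(126 + \frac{1}{6} \left(-121\right)\right) - 2941 = \left(126 - \frac{121}{6}\right) - 2941 = \frac{635}{6} - 2941 = - \frac{17011}{6}$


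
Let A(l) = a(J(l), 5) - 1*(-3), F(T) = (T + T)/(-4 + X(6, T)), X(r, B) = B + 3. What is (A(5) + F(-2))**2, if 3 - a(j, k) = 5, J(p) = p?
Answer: 49/9 ≈ 5.4444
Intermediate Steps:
X(r, B) = 3 + B
F(T) = 2*T/(-1 + T) (F(T) = (T + T)/(-4 + (3 + T)) = (2*T)/(-1 + T) = 2*T/(-1 + T))
a(j, k) = -2 (a(j, k) = 3 - 1*5 = 3 - 5 = -2)
A(l) = 1 (A(l) = -2 - 1*(-3) = -2 + 3 = 1)
(A(5) + F(-2))**2 = (1 + 2*(-2)/(-1 - 2))**2 = (1 + 2*(-2)/(-3))**2 = (1 + 2*(-2)*(-1/3))**2 = (1 + 4/3)**2 = (7/3)**2 = 49/9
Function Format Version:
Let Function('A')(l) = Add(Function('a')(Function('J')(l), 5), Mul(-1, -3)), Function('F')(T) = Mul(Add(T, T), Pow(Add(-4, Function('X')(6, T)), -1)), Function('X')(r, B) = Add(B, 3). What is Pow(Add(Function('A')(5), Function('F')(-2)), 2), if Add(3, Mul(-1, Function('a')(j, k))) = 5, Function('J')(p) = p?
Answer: Rational(49, 9) ≈ 5.4444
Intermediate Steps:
Function('X')(r, B) = Add(3, B)
Function('F')(T) = Mul(2, T, Pow(Add(-1, T), -1)) (Function('F')(T) = Mul(Add(T, T), Pow(Add(-4, Add(3, T)), -1)) = Mul(Mul(2, T), Pow(Add(-1, T), -1)) = Mul(2, T, Pow(Add(-1, T), -1)))
Function('a')(j, k) = -2 (Function('a')(j, k) = Add(3, Mul(-1, 5)) = Add(3, -5) = -2)
Function('A')(l) = 1 (Function('A')(l) = Add(-2, Mul(-1, -3)) = Add(-2, 3) = 1)
Pow(Add(Function('A')(5), Function('F')(-2)), 2) = Pow(Add(1, Mul(2, -2, Pow(Add(-1, -2), -1))), 2) = Pow(Add(1, Mul(2, -2, Pow(-3, -1))), 2) = Pow(Add(1, Mul(2, -2, Rational(-1, 3))), 2) = Pow(Add(1, Rational(4, 3)), 2) = Pow(Rational(7, 3), 2) = Rational(49, 9)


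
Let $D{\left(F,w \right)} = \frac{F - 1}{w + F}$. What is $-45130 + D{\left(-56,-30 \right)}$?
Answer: $- \frac{3881123}{86} \approx -45129.0$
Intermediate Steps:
$D{\left(F,w \right)} = \frac{-1 + F}{F + w}$
$-45130 + D{\left(-56,-30 \right)} = -45130 + \frac{-1 - 56}{-56 - 30} = -45130 + \frac{1}{-86} \left(-57\right) = -45130 - - \frac{57}{86} = -45130 + \frac{57}{86} = - \frac{3881123}{86}$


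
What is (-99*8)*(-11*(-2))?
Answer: -17424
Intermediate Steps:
(-99*8)*(-11*(-2)) = -792*22 = -17424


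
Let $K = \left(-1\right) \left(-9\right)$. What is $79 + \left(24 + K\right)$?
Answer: $112$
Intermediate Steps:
$K = 9$
$79 + \left(24 + K\right) = 79 + \left(24 + 9\right) = 79 + 33 = 112$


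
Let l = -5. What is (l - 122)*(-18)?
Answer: 2286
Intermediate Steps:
(l - 122)*(-18) = (-5 - 122)*(-18) = -127*(-18) = 2286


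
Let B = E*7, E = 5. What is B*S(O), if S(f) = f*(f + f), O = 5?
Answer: 1750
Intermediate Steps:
S(f) = 2*f² (S(f) = f*(2*f) = 2*f²)
B = 35 (B = 5*7 = 35)
B*S(O) = 35*(2*5²) = 35*(2*25) = 35*50 = 1750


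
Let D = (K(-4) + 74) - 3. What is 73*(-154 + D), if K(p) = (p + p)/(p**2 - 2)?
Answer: -42705/7 ≈ -6100.7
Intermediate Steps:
K(p) = 2*p/(-2 + p**2) (K(p) = (2*p)/(-2 + p**2) = 2*p/(-2 + p**2))
D = 493/7 (D = (2*(-4)/(-2 + (-4)**2) + 74) - 3 = (2*(-4)/(-2 + 16) + 74) - 3 = (2*(-4)/14 + 74) - 3 = (2*(-4)*(1/14) + 74) - 3 = (-4/7 + 74) - 3 = 514/7 - 3 = 493/7 ≈ 70.429)
73*(-154 + D) = 73*(-154 + 493/7) = 73*(-585/7) = -42705/7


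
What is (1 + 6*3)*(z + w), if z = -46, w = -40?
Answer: -1634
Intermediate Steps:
(1 + 6*3)*(z + w) = (1 + 6*3)*(-46 - 40) = (1 + 18)*(-86) = 19*(-86) = -1634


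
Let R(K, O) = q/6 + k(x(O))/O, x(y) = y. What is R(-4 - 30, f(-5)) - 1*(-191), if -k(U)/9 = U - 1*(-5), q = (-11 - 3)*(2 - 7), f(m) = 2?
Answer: 1027/6 ≈ 171.17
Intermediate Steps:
q = 70 (q = -14*(-5) = 70)
k(U) = -45 - 9*U (k(U) = -9*(U - 1*(-5)) = -9*(U + 5) = -9*(5 + U) = -45 - 9*U)
R(K, O) = 35/3 + (-45 - 9*O)/O (R(K, O) = 70/6 + (-45 - 9*O)/O = 70*(⅙) + (-45 - 9*O)/O = 35/3 + (-45 - 9*O)/O)
R(-4 - 30, f(-5)) - 1*(-191) = (8/3 - 45/2) - 1*(-191) = (8/3 - 45*½) + 191 = (8/3 - 45/2) + 191 = -119/6 + 191 = 1027/6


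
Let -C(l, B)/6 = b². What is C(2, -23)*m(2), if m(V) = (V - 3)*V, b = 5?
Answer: 300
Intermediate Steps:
C(l, B) = -150 (C(l, B) = -6*5² = -6*25 = -150)
m(V) = V*(-3 + V) (m(V) = (-3 + V)*V = V*(-3 + V))
C(2, -23)*m(2) = -300*(-3 + 2) = -300*(-1) = -150*(-2) = 300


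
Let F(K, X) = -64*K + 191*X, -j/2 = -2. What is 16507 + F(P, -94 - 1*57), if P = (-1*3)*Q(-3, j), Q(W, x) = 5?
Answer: -11374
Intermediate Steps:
j = 4 (j = -2*(-2) = 4)
P = -15 (P = -1*3*5 = -3*5 = -15)
16507 + F(P, -94 - 1*57) = 16507 + (-64*(-15) + 191*(-94 - 1*57)) = 16507 + (960 + 191*(-94 - 57)) = 16507 + (960 + 191*(-151)) = 16507 + (960 - 28841) = 16507 - 27881 = -11374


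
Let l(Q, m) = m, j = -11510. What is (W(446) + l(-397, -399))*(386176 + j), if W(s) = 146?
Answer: -94790498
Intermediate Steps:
(W(446) + l(-397, -399))*(386176 + j) = (146 - 399)*(386176 - 11510) = -253*374666 = -94790498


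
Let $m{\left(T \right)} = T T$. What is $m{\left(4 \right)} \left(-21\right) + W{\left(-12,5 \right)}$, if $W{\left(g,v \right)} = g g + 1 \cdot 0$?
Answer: $-192$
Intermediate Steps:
$W{\left(g,v \right)} = g^{2}$ ($W{\left(g,v \right)} = g^{2} + 0 = g^{2}$)
$m{\left(T \right)} = T^{2}$
$m{\left(4 \right)} \left(-21\right) + W{\left(-12,5 \right)} = 4^{2} \left(-21\right) + \left(-12\right)^{2} = 16 \left(-21\right) + 144 = -336 + 144 = -192$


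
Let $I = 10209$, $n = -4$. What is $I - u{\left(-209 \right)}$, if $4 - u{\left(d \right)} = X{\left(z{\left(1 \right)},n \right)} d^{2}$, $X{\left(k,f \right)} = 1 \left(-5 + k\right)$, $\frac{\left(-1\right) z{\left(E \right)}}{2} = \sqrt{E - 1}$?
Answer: $-208200$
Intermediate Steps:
$z{\left(E \right)} = - 2 \sqrt{-1 + E}$ ($z{\left(E \right)} = - 2 \sqrt{E - 1} = - 2 \sqrt{-1 + E}$)
$X{\left(k,f \right)} = -5 + k$
$u{\left(d \right)} = 4 + 5 d^{2}$ ($u{\left(d \right)} = 4 - \left(-5 - 2 \sqrt{-1 + 1}\right) d^{2} = 4 - \left(-5 - 2 \sqrt{0}\right) d^{2} = 4 - \left(-5 - 0\right) d^{2} = 4 - \left(-5 + 0\right) d^{2} = 4 - - 5 d^{2} = 4 + 5 d^{2}$)
$I - u{\left(-209 \right)} = 10209 - \left(4 + 5 \left(-209\right)^{2}\right) = 10209 - \left(4 + 5 \cdot 43681\right) = 10209 - \left(4 + 218405\right) = 10209 - 218409 = -208200$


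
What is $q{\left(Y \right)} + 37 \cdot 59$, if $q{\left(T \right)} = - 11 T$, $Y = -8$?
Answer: $2271$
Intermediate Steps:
$q{\left(Y \right)} + 37 \cdot 59 = \left(-11\right) \left(-8\right) + 37 \cdot 59 = 88 + 2183 = 2271$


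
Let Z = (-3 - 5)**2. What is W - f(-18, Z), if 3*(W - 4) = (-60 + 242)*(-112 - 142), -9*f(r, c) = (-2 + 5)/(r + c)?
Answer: -708645/46 ≈ -15405.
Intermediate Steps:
Z = 64 (Z = (-8)**2 = 64)
f(r, c) = -1/(3*(c + r)) (f(r, c) = -(-2 + 5)/(9*(r + c)) = -1/(3*(c + r)))
W = -46216/3 (W = 4 + ((-60 + 242)*(-112 - 142))/3 = 4 + (182*(-254))/3 = 4 + (1/3)*(-46228) = 4 - 46228/3 = -46216/3 ≈ -15405.)
W - f(-18, Z) = -46216/3 - (-1)/(3*64 + 3*(-18)) = -46216/3 - (-1)/(192 - 54) = -46216/3 - (-1)/138 = -46216/3 - 1*(-1/138) = -46216/3 + 1/138 = -708645/46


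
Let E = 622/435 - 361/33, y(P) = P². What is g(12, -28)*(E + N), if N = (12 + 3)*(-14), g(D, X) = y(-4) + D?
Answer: -29409884/4785 ≈ -6146.3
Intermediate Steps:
g(D, X) = 16 + D (g(D, X) = (-4)² + D = 16 + D)
E = -45503/4785 (E = 622*(1/435) - 361*1/33 = 622/435 - 361/33 = -45503/4785 ≈ -9.5095)
N = -210 (N = 15*(-14) = -210)
g(12, -28)*(E + N) = (16 + 12)*(-45503/4785 - 210) = 28*(-1050353/4785) = -29409884/4785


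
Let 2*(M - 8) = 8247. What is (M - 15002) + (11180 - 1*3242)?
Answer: -5865/2 ≈ -2932.5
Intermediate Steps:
M = 8263/2 (M = 8 + (½)*8247 = 8 + 8247/2 = 8263/2 ≈ 4131.5)
(M - 15002) + (11180 - 1*3242) = (8263/2 - 15002) + (11180 - 1*3242) = -21741/2 + (11180 - 3242) = -21741/2 + 7938 = -5865/2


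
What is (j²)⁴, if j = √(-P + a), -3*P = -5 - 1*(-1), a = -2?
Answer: 10000/81 ≈ 123.46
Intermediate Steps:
P = 4/3 (P = -(-5 - 1*(-1))/3 = -(-5 + 1)/3 = -⅓*(-4) = 4/3 ≈ 1.3333)
j = I*√30/3 (j = √(-1*4/3 - 2) = √(-4/3 - 2) = √(-10/3) = I*√30/3 ≈ 1.8257*I)
(j²)⁴ = ((I*√30/3)²)⁴ = (-10/3)⁴ = 10000/81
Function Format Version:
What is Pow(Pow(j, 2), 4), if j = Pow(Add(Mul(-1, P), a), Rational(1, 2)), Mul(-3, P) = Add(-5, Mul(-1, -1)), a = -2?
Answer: Rational(10000, 81) ≈ 123.46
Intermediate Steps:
P = Rational(4, 3) (P = Mul(Rational(-1, 3), Add(-5, Mul(-1, -1))) = Mul(Rational(-1, 3), Add(-5, 1)) = Mul(Rational(-1, 3), -4) = Rational(4, 3) ≈ 1.3333)
j = Mul(Rational(1, 3), I, Pow(30, Rational(1, 2))) (j = Pow(Add(Mul(-1, Rational(4, 3)), -2), Rational(1, 2)) = Pow(Add(Rational(-4, 3), -2), Rational(1, 2)) = Pow(Rational(-10, 3), Rational(1, 2)) = Mul(Rational(1, 3), I, Pow(30, Rational(1, 2))) ≈ Mul(1.8257, I))
Pow(Pow(j, 2), 4) = Pow(Pow(Mul(Rational(1, 3), I, Pow(30, Rational(1, 2))), 2), 4) = Pow(Rational(-10, 3), 4) = Rational(10000, 81)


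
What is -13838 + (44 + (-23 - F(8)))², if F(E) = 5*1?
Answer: -13582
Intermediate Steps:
F(E) = 5
-13838 + (44 + (-23 - F(8)))² = -13838 + (44 + (-23 - 1*5))² = -13838 + (44 + (-23 - 5))² = -13838 + (44 - 28)² = -13838 + 16² = -13838 + 256 = -13582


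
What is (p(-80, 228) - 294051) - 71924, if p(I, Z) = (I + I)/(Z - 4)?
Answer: -2561830/7 ≈ -3.6598e+5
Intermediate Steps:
p(I, Z) = 2*I/(-4 + Z) (p(I, Z) = (2*I)/(-4 + Z) = 2*I/(-4 + Z))
(p(-80, 228) - 294051) - 71924 = (2*(-80)/(-4 + 228) - 294051) - 71924 = (2*(-80)/224 - 294051) - 71924 = (2*(-80)*(1/224) - 294051) - 71924 = (-5/7 - 294051) - 71924 = -2058362/7 - 71924 = -2561830/7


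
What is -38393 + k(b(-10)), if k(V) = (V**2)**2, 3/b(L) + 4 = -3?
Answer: -92181512/2401 ≈ -38393.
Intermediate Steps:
b(L) = -3/7 (b(L) = 3/(-4 - 3) = 3/(-7) = 3*(-1/7) = -3/7)
k(V) = V**4
-38393 + k(b(-10)) = -38393 + (-3/7)**4 = -38393 + 81/2401 = -92181512/2401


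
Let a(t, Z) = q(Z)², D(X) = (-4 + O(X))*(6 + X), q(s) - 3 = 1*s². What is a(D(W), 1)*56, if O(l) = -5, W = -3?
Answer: 896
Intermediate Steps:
q(s) = 3 + s² (q(s) = 3 + 1*s² = 3 + s²)
D(X) = -54 - 9*X (D(X) = (-4 - 5)*(6 + X) = -9*(6 + X) = -54 - 9*X)
a(t, Z) = (3 + Z²)²
a(D(W), 1)*56 = (3 + 1²)²*56 = (3 + 1)²*56 = 4²*56 = 16*56 = 896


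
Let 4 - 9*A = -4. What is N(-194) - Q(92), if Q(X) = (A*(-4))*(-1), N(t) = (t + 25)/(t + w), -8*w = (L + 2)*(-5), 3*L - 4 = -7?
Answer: -2872/1071 ≈ -2.6816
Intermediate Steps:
A = 8/9 (A = 4/9 - ⅑*(-4) = 4/9 + 4/9 = 8/9 ≈ 0.88889)
L = -1 (L = 4/3 + (⅓)*(-7) = 4/3 - 7/3 = -1)
w = 5/8 (w = -(-1 + 2)*(-5)/8 = -(-5)/8 = -⅛*(-5) = 5/8 ≈ 0.62500)
N(t) = (25 + t)/(5/8 + t) (N(t) = (t + 25)/(t + 5/8) = (25 + t)/(5/8 + t))
Q(X) = 32/9 (Q(X) = ((8/9)*(-4))*(-1) = -32/9*(-1) = 32/9)
N(-194) - Q(92) = 8*(25 - 194)/(5 + 8*(-194)) - 1*32/9 = 8*(-169)/(5 - 1552) - 32/9 = 8*(-169)/(-1547) - 32/9 = 8*(-1/1547)*(-169) - 32/9 = 104/119 - 32/9 = -2872/1071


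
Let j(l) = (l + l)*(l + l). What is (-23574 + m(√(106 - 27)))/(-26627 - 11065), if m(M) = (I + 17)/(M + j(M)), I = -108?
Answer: 14887163/23802498 - 91*√79/3760794684 ≈ 0.62545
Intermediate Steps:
j(l) = 4*l² (j(l) = (2*l)*(2*l) = 4*l²)
m(M) = -91/(M + 4*M²) (m(M) = (-108 + 17)/(M + 4*M²) = -91/(M + 4*M²))
(-23574 + m(√(106 - 27)))/(-26627 - 11065) = (-23574 - 91/((√(106 - 27))*(1 + 4*√(106 - 27))))/(-26627 - 11065) = (-23574 - 91/((√79)*(1 + 4*√79)))/(-37692) = (-23574 - 91*√79/79/(1 + 4*√79))*(-1/37692) = (-23574 - 91*√79/(79*(1 + 4*√79)))*(-1/37692) = 3929/6282 + 91*√79/(2977668*(1 + 4*√79))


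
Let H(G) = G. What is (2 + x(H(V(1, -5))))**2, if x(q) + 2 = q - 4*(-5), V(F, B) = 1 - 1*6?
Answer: 225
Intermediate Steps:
V(F, B) = -5 (V(F, B) = 1 - 6 = -5)
x(q) = 18 + q (x(q) = -2 + (q - 4*(-5)) = -2 + (q + 20) = -2 + (20 + q) = 18 + q)
(2 + x(H(V(1, -5))))**2 = (2 + (18 - 5))**2 = (2 + 13)**2 = 15**2 = 225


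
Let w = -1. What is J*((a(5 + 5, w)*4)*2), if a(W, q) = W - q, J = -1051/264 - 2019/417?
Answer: -323761/417 ≈ -776.41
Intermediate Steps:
J = -323761/36696 (J = -1051*1/264 - 2019*1/417 = -1051/264 - 673/139 = -323761/36696 ≈ -8.8228)
J*((a(5 + 5, w)*4)*2) = -323761*((5 + 5) - 1*(-1))*4*2/36696 = -323761*(10 + 1)*4*2/36696 = -323761*11*4*2/36696 = -323761*2/834 = -323761/36696*88 = -323761/417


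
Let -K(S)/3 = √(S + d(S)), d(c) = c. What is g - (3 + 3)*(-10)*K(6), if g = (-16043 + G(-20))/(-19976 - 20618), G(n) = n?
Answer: 16063/40594 - 360*√3 ≈ -623.14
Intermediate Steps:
K(S) = -3*√2*√S (K(S) = -3*√(S + S) = -3*√2*√S)
g = 16063/40594 (g = (-16043 - 20)/(-19976 - 20618) = -16063/(-40594) = -16063*(-1/40594) = 16063/40594 ≈ 0.39570)
g - (3 + 3)*(-10)*K(6) = 16063/40594 - (3 + 3)*(-10)*(-3*√2*√6) = 16063/40594 - 6*(-10)*(-6*√3) = 16063/40594 - (-60)*(-6*√3) = 16063/40594 - 360*√3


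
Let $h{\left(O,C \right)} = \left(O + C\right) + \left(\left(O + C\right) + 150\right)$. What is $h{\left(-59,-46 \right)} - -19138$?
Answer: $19078$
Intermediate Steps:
$h{\left(O,C \right)} = 150 + 2 C + 2 O$ ($h{\left(O,C \right)} = \left(C + O\right) + \left(\left(C + O\right) + 150\right) = \left(C + O\right) + \left(150 + C + O\right) = 150 + 2 C + 2 O$)
$h{\left(-59,-46 \right)} - -19138 = \left(150 + 2 \left(-46\right) + 2 \left(-59\right)\right) - -19138 = \left(150 - 92 - 118\right) + 19138 = -60 + 19138 = 19078$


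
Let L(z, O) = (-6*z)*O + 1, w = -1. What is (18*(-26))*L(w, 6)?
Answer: -17316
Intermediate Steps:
L(z, O) = 1 - 6*O*z (L(z, O) = -6*O*z + 1 = 1 - 6*O*z)
(18*(-26))*L(w, 6) = (18*(-26))*(1 - 6*6*(-1)) = -468*(1 + 36) = -468*37 = -17316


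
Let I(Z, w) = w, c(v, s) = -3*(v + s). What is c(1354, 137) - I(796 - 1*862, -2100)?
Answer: -2373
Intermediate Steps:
c(v, s) = -3*s - 3*v (c(v, s) = -3*(s + v) = -3*s - 3*v)
c(1354, 137) - I(796 - 1*862, -2100) = (-3*137 - 3*1354) - 1*(-2100) = (-411 - 4062) + 2100 = -4473 + 2100 = -2373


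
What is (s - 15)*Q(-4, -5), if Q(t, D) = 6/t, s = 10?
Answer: 15/2 ≈ 7.5000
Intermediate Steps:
(s - 15)*Q(-4, -5) = (10 - 15)*(6/(-4)) = -30*(-1)/4 = -5*(-3/2) = 15/2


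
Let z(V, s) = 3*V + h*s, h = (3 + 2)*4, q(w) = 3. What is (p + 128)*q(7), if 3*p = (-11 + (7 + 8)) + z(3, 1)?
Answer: 417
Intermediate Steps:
h = 20 (h = 5*4 = 20)
z(V, s) = 3*V + 20*s
p = 11 (p = ((-11 + (7 + 8)) + (3*3 + 20*1))/3 = ((-11 + 15) + (9 + 20))/3 = (4 + 29)/3 = (⅓)*33 = 11)
(p + 128)*q(7) = (11 + 128)*3 = 139*3 = 417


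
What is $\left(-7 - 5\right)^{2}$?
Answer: $144$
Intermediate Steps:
$\left(-7 - 5\right)^{2} = \left(-12\right)^{2} = 144$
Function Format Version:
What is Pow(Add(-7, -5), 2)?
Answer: 144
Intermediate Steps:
Pow(Add(-7, -5), 2) = Pow(-12, 2) = 144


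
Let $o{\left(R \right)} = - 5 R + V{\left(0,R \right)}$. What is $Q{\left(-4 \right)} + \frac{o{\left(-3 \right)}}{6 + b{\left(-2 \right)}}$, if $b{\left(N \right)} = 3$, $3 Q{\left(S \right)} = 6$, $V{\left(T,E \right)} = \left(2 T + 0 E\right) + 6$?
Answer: $\frac{13}{3} \approx 4.3333$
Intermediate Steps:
$V{\left(T,E \right)} = 6 + 2 T$ ($V{\left(T,E \right)} = \left(2 T + 0\right) + 6 = 2 T + 6 = 6 + 2 T$)
$Q{\left(S \right)} = 2$ ($Q{\left(S \right)} = \frac{1}{3} \cdot 6 = 2$)
$o{\left(R \right)} = 6 - 5 R$ ($o{\left(R \right)} = - 5 R + \left(6 + 2 \cdot 0\right) = - 5 R + \left(6 + 0\right) = - 5 R + 6 = 6 - 5 R$)
$Q{\left(-4 \right)} + \frac{o{\left(-3 \right)}}{6 + b{\left(-2 \right)}} = 2 + \frac{6 - -15}{6 + 3} = 2 + \frac{6 + 15}{9} = 2 + 21 \cdot \frac{1}{9} = 2 + \frac{7}{3} = \frac{13}{3}$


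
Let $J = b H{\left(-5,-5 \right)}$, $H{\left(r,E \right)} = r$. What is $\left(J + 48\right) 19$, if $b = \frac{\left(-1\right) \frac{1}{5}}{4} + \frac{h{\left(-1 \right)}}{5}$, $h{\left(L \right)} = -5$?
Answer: $\frac{4047}{4} \approx 1011.8$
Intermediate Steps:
$b = - \frac{21}{20}$ ($b = \frac{\left(-1\right) \frac{1}{5}}{4} - \frac{5}{5} = \left(-1\right) \frac{1}{5} \cdot \frac{1}{4} - 1 = \left(- \frac{1}{5}\right) \frac{1}{4} - 1 = - \frac{1}{20} - 1 = - \frac{21}{20} \approx -1.05$)
$J = \frac{21}{4}$ ($J = \left(- \frac{21}{20}\right) \left(-5\right) = \frac{21}{4} \approx 5.25$)
$\left(J + 48\right) 19 = \left(\frac{21}{4} + 48\right) 19 = \frac{213}{4} \cdot 19 = \frac{4047}{4}$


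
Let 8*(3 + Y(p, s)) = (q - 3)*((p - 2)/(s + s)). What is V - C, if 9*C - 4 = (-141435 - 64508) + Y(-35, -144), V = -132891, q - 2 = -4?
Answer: -2281137223/20736 ≈ -1.1001e+5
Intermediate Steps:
q = -2 (q = 2 - 4 = -2)
Y(p, s) = -3 - 5*(-2 + p)/(16*s) (Y(p, s) = -3 + ((-2 - 3)*((p - 2)/(s + s)))/8 = -3 + (-5*(-2 + p)/(2*s))/8 = -3 - 5*(-2 + p)/(16*s))
C = -474490553/20736 (C = 4/9 + ((-141435 - 64508) + (1/16)*(10 - 48*(-144) - 5*(-35))/(-144))/9 = 4/9 + (-205943 + (1/16)*(-1/144)*(10 + 6912 + 175))/9 = 4/9 + (-205943 + (1/16)*(-1/144)*7097)/9 = 4/9 + (-205943 - 7097/2304)/9 = 4/9 + (⅑)*(-474499769/2304) = 4/9 - 474499769/20736 = -474490553/20736 ≈ -22882.)
V - C = -132891 - 1*(-474490553/20736) = -132891 + 474490553/20736 = -2281137223/20736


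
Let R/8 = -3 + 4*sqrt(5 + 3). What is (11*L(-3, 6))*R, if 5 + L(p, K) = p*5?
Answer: 5280 - 14080*sqrt(2) ≈ -14632.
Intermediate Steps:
L(p, K) = -5 + 5*p (L(p, K) = -5 + p*5 = -5 + 5*p)
R = -24 + 64*sqrt(2) (R = 8*(-3 + 4*sqrt(5 + 3)) = 8*(-3 + 4*sqrt(8)) = 8*(-3 + 4*(2*sqrt(2))) = 8*(-3 + 8*sqrt(2)) = -24 + 64*sqrt(2) ≈ 66.510)
(11*L(-3, 6))*R = (11*(-5 + 5*(-3)))*(-24 + 64*sqrt(2)) = (11*(-5 - 15))*(-24 + 64*sqrt(2)) = (11*(-20))*(-24 + 64*sqrt(2)) = -220*(-24 + 64*sqrt(2)) = 5280 - 14080*sqrt(2)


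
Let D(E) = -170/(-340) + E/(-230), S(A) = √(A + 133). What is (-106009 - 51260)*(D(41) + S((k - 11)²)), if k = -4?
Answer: -5818953/115 - 157269*√358 ≈ -3.0263e+6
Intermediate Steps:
S(A) = √(133 + A)
D(E) = ½ - E/230 (D(E) = -170*(-1/340) + E*(-1/230) = ½ - E/230)
(-106009 - 51260)*(D(41) + S((k - 11)²)) = (-106009 - 51260)*((½ - 1/230*41) + √(133 + (-4 - 11)²)) = -157269*((½ - 41/230) + √(133 + (-15)²)) = -157269*(37/115 + √(133 + 225)) = -157269*(37/115 + √358) = -5818953/115 - 157269*√358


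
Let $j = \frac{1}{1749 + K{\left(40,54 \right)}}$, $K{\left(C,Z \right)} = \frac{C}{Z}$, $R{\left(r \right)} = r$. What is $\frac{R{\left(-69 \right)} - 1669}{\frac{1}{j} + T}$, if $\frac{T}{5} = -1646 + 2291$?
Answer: $- \frac{23463}{67159} \approx -0.34936$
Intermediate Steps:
$T = 3225$ ($T = 5 \left(-1646 + 2291\right) = 5 \cdot 645 = 3225$)
$j = \frac{27}{47243}$ ($j = \frac{1}{1749 + \frac{40}{54}} = \frac{1}{1749 + 40 \cdot \frac{1}{54}} = \frac{1}{1749 + \frac{20}{27}} = \frac{1}{\frac{47243}{27}} = \frac{27}{47243} \approx 0.00057151$)
$\frac{R{\left(-69 \right)} - 1669}{\frac{1}{j} + T} = \frac{-69 - 1669}{\frac{1}{\frac{27}{47243}} + 3225} = - \frac{1738}{\frac{47243}{27} + 3225} = - \frac{1738}{\frac{134318}{27}} = \left(-1738\right) \frac{27}{134318} = - \frac{23463}{67159}$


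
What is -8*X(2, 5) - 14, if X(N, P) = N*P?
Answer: -94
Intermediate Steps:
-8*X(2, 5) - 14 = -16*5 - 14 = -8*10 - 14 = -80 - 14 = -94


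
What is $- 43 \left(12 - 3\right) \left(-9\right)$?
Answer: $3483$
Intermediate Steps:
$- 43 \left(12 - 3\right) \left(-9\right) = \left(-43\right) 9 \left(-9\right) = \left(-387\right) \left(-9\right) = 3483$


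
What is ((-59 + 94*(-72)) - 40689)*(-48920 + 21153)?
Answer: 1319376772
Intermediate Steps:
((-59 + 94*(-72)) - 40689)*(-48920 + 21153) = ((-59 - 6768) - 40689)*(-27767) = (-6827 - 40689)*(-27767) = -47516*(-27767) = 1319376772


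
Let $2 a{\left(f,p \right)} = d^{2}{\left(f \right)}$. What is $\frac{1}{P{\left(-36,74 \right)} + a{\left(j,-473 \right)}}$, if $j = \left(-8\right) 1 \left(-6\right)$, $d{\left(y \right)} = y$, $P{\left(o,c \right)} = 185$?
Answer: $\frac{1}{1337} \approx 0.00074794$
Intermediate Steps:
$j = 48$ ($j = \left(-8\right) \left(-6\right) = 48$)
$a{\left(f,p \right)} = \frac{f^{2}}{2}$
$\frac{1}{P{\left(-36,74 \right)} + a{\left(j,-473 \right)}} = \frac{1}{185 + \frac{48^{2}}{2}} = \frac{1}{185 + \frac{1}{2} \cdot 2304} = \frac{1}{185 + 1152} = \frac{1}{1337}$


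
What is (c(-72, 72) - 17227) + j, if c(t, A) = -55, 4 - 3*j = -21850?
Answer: -29992/3 ≈ -9997.3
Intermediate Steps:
j = 21854/3 (j = 4/3 - ⅓*(-21850) = 4/3 + 21850/3 = 21854/3 ≈ 7284.7)
(c(-72, 72) - 17227) + j = (-55 - 17227) + 21854/3 = -17282 + 21854/3 = -29992/3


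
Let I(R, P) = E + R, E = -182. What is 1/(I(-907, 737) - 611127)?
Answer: -1/612216 ≈ -1.6334e-6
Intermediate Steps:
I(R, P) = -182 + R
1/(I(-907, 737) - 611127) = 1/((-182 - 907) - 611127) = 1/(-1089 - 611127) = 1/(-612216) = -1/612216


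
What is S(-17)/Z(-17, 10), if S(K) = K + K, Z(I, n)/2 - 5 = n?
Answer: -17/15 ≈ -1.1333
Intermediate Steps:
Z(I, n) = 10 + 2*n
S(K) = 2*K
S(-17)/Z(-17, 10) = (2*(-17))/(10 + 2*10) = -34/(10 + 20) = -34/30 = -34*1/30 = -17/15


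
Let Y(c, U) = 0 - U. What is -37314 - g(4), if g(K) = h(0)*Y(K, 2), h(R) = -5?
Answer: -37324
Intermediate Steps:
Y(c, U) = -U
g(K) = 10 (g(K) = -(-5)*2 = -5*(-2) = 10)
-37314 - g(4) = -37314 - 1*10 = -37314 - 10 = -37324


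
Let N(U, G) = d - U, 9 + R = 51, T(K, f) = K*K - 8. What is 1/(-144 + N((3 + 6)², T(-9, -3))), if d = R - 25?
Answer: -1/208 ≈ -0.0048077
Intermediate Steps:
T(K, f) = -8 + K² (T(K, f) = K² - 8 = -8 + K²)
R = 42 (R = -9 + 51 = 42)
d = 17 (d = 42 - 25 = 17)
N(U, G) = 17 - U
1/(-144 + N((3 + 6)², T(-9, -3))) = 1/(-144 + (17 - (3 + 6)²)) = 1/(-144 + (17 - 1*9²)) = 1/(-144 + (17 - 1*81)) = 1/(-144 + (17 - 81)) = 1/(-144 - 64) = 1/(-208) = -1/208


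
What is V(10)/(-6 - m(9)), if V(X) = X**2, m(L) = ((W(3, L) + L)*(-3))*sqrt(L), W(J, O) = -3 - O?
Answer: -100/33 ≈ -3.0303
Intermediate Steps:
m(L) = 9*sqrt(L) (m(L) = (((-3 - L) + L)*(-3))*sqrt(L) = (-3*(-3))*sqrt(L) = 9*sqrt(L))
V(10)/(-6 - m(9)) = 10**2/(-6 - 9*sqrt(9)) = 100/(-6 - 9*3) = 100/(-6 - 1*27) = 100/(-6 - 27) = 100/(-33) = -1/33*100 = -100/33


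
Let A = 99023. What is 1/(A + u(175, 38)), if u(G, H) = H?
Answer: 1/99061 ≈ 1.0095e-5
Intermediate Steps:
1/(A + u(175, 38)) = 1/(99023 + 38) = 1/99061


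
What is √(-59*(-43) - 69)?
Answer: 2*√617 ≈ 49.679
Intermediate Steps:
√(-59*(-43) - 69) = √(2537 - 69) = √2468 = 2*√617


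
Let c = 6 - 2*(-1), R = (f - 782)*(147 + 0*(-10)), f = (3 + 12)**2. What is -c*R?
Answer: 655032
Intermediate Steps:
f = 225 (f = 15**2 = 225)
R = -81879 (R = (225 - 782)*(147 + 0*(-10)) = -557*(147 + 0) = -557*147 = -81879)
c = 8 (c = 6 + 2 = 8)
-c*R = -8*(-81879) = -1*(-655032) = 655032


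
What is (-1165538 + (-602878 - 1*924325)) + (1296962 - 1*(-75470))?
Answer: -1320309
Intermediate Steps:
(-1165538 + (-602878 - 1*924325)) + (1296962 - 1*(-75470)) = (-1165538 + (-602878 - 924325)) + (1296962 + 75470) = (-1165538 - 1527203) + 1372432 = -2692741 + 1372432 = -1320309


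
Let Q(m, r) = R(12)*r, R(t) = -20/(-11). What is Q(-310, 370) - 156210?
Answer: -1710910/11 ≈ -1.5554e+5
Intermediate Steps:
R(t) = 20/11 (R(t) = -20*(-1/11) = 20/11)
Q(m, r) = 20*r/11
Q(-310, 370) - 156210 = (20/11)*370 - 156210 = 7400/11 - 156210 = -1710910/11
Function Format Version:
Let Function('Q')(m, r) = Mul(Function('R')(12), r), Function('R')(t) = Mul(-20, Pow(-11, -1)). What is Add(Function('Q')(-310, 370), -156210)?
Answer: Rational(-1710910, 11) ≈ -1.5554e+5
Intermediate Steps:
Function('R')(t) = Rational(20, 11) (Function('R')(t) = Mul(-20, Rational(-1, 11)) = Rational(20, 11))
Function('Q')(m, r) = Mul(Rational(20, 11), r)
Add(Function('Q')(-310, 370), -156210) = Add(Mul(Rational(20, 11), 370), -156210) = Add(Rational(7400, 11), -156210) = Rational(-1710910, 11)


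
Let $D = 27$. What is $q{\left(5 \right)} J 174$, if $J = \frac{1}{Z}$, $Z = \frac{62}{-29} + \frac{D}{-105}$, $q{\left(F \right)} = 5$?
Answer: $- \frac{883050}{2431} \approx -363.25$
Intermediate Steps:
$Z = - \frac{2431}{1015}$ ($Z = \frac{62}{-29} + \frac{27}{-105} = 62 \left(- \frac{1}{29}\right) + 27 \left(- \frac{1}{105}\right) = - \frac{62}{29} - \frac{9}{35} = - \frac{2431}{1015} \approx -2.3951$)
$J = - \frac{1015}{2431}$ ($J = \frac{1}{- \frac{2431}{1015}} = - \frac{1015}{2431} \approx -0.41752$)
$q{\left(5 \right)} J 174 = 5 \left(- \frac{1015}{2431}\right) 174 = \left(- \frac{5075}{2431}\right) 174 = - \frac{883050}{2431}$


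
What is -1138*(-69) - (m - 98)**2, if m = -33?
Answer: 61361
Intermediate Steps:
-1138*(-69) - (m - 98)**2 = -1138*(-69) - (-33 - 98)**2 = 78522 - 1*(-131)**2 = 78522 - 1*17161 = 78522 - 17161 = 61361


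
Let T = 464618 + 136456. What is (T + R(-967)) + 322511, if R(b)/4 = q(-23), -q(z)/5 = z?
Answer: 924045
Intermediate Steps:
q(z) = -5*z
R(b) = 460 (R(b) = 4*(-5*(-23)) = 4*115 = 460)
T = 601074
(T + R(-967)) + 322511 = (601074 + 460) + 322511 = 601534 + 322511 = 924045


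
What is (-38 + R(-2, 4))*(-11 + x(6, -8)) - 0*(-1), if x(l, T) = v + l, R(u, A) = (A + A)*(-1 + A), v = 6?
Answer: -14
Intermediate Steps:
R(u, A) = 2*A*(-1 + A) (R(u, A) = (2*A)*(-1 + A) = 2*A*(-1 + A))
x(l, T) = 6 + l
(-38 + R(-2, 4))*(-11 + x(6, -8)) - 0*(-1) = (-38 + 2*4*(-1 + 4))*(-11 + (6 + 6)) - 0*(-1) = (-38 + 2*4*3)*(-11 + 12) - 18*0 = (-38 + 24)*1 + 0 = -14*1 + 0 = -14 + 0 = -14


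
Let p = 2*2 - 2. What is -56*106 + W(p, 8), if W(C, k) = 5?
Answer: -5931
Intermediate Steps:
p = 2 (p = 4 - 2 = 2)
-56*106 + W(p, 8) = -56*106 + 5 = -5936 + 5 = -5931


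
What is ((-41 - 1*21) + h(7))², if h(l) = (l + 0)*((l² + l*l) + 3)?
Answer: 416025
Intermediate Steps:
h(l) = l*(3 + 2*l²) (h(l) = l*((l² + l²) + 3) = l*(2*l² + 3) = l*(3 + 2*l²))
((-41 - 1*21) + h(7))² = ((-41 - 1*21) + 7*(3 + 2*7²))² = ((-41 - 21) + 7*(3 + 2*49))² = (-62 + 7*(3 + 98))² = (-62 + 7*101)² = (-62 + 707)² = 645² = 416025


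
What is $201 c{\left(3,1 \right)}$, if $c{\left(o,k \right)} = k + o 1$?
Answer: $804$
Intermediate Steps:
$c{\left(o,k \right)} = k + o$
$201 c{\left(3,1 \right)} = 201 \left(1 + 3\right) = 201 \cdot 4 = 804$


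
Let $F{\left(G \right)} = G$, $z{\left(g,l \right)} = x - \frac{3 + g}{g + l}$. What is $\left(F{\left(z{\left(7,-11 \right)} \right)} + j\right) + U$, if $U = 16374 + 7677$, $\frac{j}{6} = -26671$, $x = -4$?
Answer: $- \frac{271953}{2} \approx -1.3598 \cdot 10^{5}$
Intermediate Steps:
$z{\left(g,l \right)} = -4 - \frac{3 + g}{g + l}$
$j = -160026$ ($j = 6 \left(-26671\right) = -160026$)
$U = 24051$
$\left(F{\left(z{\left(7,-11 \right)} \right)} + j\right) + U = \left(\frac{-3 - 35 - -44}{7 - 11} - 160026\right) + 24051 = \left(\frac{-3 - 35 + 44}{-4} - 160026\right) + 24051 = \left(\left(- \frac{1}{4}\right) 6 - 160026\right) + 24051 = \left(- \frac{3}{2} - 160026\right) + 24051 = - \frac{320055}{2} + 24051 = - \frac{271953}{2}$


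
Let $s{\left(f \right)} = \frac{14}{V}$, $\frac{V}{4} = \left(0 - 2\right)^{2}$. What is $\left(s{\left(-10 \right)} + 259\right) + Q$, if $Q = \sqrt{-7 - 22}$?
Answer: $\frac{2079}{8} + i \sqrt{29} \approx 259.88 + 5.3852 i$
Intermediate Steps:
$V = 16$ ($V = 4 \left(0 - 2\right)^{2} = 4 \left(-2\right)^{2} = 4 \cdot 4 = 16$)
$Q = i \sqrt{29}$ ($Q = \sqrt{-29} = i \sqrt{29} \approx 5.3852 i$)
$s{\left(f \right)} = \frac{7}{8}$ ($s{\left(f \right)} = \frac{14}{16} = 14 \cdot \frac{1}{16} = \frac{7}{8}$)
$\left(s{\left(-10 \right)} + 259\right) + Q = \left(\frac{7}{8} + 259\right) + i \sqrt{29} = \frac{2079}{8} + i \sqrt{29}$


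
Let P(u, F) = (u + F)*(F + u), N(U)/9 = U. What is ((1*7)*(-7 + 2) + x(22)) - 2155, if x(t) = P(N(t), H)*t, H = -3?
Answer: 834360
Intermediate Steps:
N(U) = 9*U
P(u, F) = (F + u)**2 (P(u, F) = (F + u)*(F + u) = (F + u)**2)
x(t) = t*(-3 + 9*t)**2 (x(t) = (-3 + 9*t)**2*t = t*(-3 + 9*t)**2)
((1*7)*(-7 + 2) + x(22)) - 2155 = ((1*7)*(-7 + 2) + 9*22*(-1 + 3*22)**2) - 2155 = (7*(-5) + 9*22*(-1 + 66)**2) - 2155 = (-35 + 9*22*65**2) - 2155 = (-35 + 9*22*4225) - 2155 = (-35 + 836550) - 2155 = 836515 - 2155 = 834360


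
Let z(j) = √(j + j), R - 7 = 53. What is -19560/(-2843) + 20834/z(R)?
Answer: 19560/2843 + 10417*√30/30 ≈ 1908.8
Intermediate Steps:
R = 60 (R = 7 + 53 = 60)
z(j) = √2*√j (z(j) = √(2*j) = √2*√j)
-19560/(-2843) + 20834/z(R) = -19560/(-2843) + 20834/((√2*√60)) = -19560*(-1/2843) + 20834/((√2*(2*√15))) = 19560/2843 + 20834/((2*√30)) = 19560/2843 + 20834*(√30/60) = 19560/2843 + 10417*√30/30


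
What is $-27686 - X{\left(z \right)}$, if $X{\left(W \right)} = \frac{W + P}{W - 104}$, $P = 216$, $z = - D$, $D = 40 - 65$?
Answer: $- \frac{2186953}{79} \approx -27683.0$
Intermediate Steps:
$D = -25$ ($D = 40 - 65 = -25$)
$z = 25$ ($z = \left(-1\right) \left(-25\right) = 25$)
$X{\left(W \right)} = \frac{216 + W}{-104 + W}$ ($X{\left(W \right)} = \frac{W + 216}{W - 104} = \frac{216 + W}{-104 + W}$)
$-27686 - X{\left(z \right)} = -27686 - \frac{216 + 25}{-104 + 25} = -27686 - \frac{1}{-79} \cdot 241 = -27686 - \left(- \frac{1}{79}\right) 241 = -27686 - - \frac{241}{79} = -27686 + \frac{241}{79} = - \frac{2186953}{79}$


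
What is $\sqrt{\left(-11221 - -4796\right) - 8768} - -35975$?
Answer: $35975 + i \sqrt{15193} \approx 35975.0 + 123.26 i$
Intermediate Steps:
$\sqrt{\left(-11221 - -4796\right) - 8768} - -35975 = \sqrt{\left(-11221 + 4796\right) - 8768} + 35975 = \sqrt{-6425 - 8768} + 35975 = \sqrt{-15193} + 35975 = i \sqrt{15193} + 35975 = 35975 + i \sqrt{15193}$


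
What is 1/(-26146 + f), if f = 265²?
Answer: 1/44079 ≈ 2.2687e-5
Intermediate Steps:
f = 70225
1/(-26146 + f) = 1/(-26146 + 70225) = 1/44079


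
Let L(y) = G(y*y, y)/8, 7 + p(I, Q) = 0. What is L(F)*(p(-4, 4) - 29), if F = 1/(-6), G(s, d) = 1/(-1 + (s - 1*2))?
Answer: 162/107 ≈ 1.5140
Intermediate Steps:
p(I, Q) = -7 (p(I, Q) = -7 + 0 = -7)
G(s, d) = 1/(-3 + s) (G(s, d) = 1/(-1 + (s - 2)) = 1/(-1 + (-2 + s)) = 1/(-3 + s))
F = -1/6 ≈ -0.16667
L(y) = 1/(8*(-3 + y**2)) (L(y) = 1/((-3 + y*y)*8) = (1/8)/(-3 + y**2) = 1/(8*(-3 + y**2)))
L(F)*(p(-4, 4) - 29) = (1/(8*(-3 + (-1/6)**2)))*(-7 - 29) = (1/(8*(-3 + 1/36)))*(-36) = (1/(8*(-107/36)))*(-36) = ((1/8)*(-36/107))*(-36) = -9/214*(-36) = 162/107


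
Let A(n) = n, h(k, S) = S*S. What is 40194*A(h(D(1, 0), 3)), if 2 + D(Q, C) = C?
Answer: 361746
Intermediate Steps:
D(Q, C) = -2 + C
h(k, S) = S**2
40194*A(h(D(1, 0), 3)) = 40194*3**2 = 40194*9 = 361746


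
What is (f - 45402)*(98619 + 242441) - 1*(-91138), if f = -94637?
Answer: -47761610202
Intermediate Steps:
(f - 45402)*(98619 + 242441) - 1*(-91138) = (-94637 - 45402)*(98619 + 242441) - 1*(-91138) = -140039*341060 + 91138 = -47761701340 + 91138 = -47761610202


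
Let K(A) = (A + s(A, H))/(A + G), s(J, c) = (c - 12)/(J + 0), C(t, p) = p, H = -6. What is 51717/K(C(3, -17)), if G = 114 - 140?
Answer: 37805127/271 ≈ 1.3950e+5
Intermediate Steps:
s(J, c) = (-12 + c)/J
G = -26
K(A) = (A - 18/A)/(-26 + A) (K(A) = (A + (-12 - 6)/A)/(A - 26) = (A - 18/A)/(-26 + A))
51717/K(C(3, -17)) = 51717/(((-18 + (-17)²)/((-17)*(-26 - 17)))) = 51717/((-1/17*(-18 + 289)/(-43))) = 51717/((-1/17*(-1/43)*271)) = 51717/(271/731) = 51717*(731/271) = 37805127/271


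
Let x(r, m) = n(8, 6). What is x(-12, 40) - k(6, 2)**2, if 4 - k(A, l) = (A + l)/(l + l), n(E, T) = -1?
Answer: -5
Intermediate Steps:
x(r, m) = -1
k(A, l) = 4 - (A + l)/(2*l) (k(A, l) = 4 - (A + l)/(l + l) = 4 - (A + l)/(2*l))
x(-12, 40) - k(6, 2)**2 = -1 - ((1/2)*(-1*6 + 7*2)/2)**2 = -1 - ((1/2)*(1/2)*(-6 + 14))**2 = -1 - ((1/2)*(1/2)*8)**2 = -1 - 1*2**2 = -1 - 1*4 = -1 - 4 = -5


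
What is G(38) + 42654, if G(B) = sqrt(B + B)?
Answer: 42654 + 2*sqrt(19) ≈ 42663.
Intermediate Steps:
G(B) = sqrt(2)*sqrt(B) (G(B) = sqrt(2*B) = sqrt(2)*sqrt(B))
G(38) + 42654 = sqrt(2)*sqrt(38) + 42654 = 2*sqrt(19) + 42654 = 42654 + 2*sqrt(19)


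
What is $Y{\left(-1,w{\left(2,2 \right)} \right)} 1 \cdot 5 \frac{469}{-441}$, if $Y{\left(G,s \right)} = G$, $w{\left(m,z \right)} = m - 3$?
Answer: $\frac{335}{63} \approx 5.3175$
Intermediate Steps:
$w{\left(m,z \right)} = -3 + m$ ($w{\left(m,z \right)} = m - 3 = -3 + m$)
$Y{\left(-1,w{\left(2,2 \right)} \right)} 1 \cdot 5 \frac{469}{-441} = \left(-1\right) 1 \cdot 5 \frac{469}{-441} = \left(-1\right) 5 \cdot 469 \left(- \frac{1}{441}\right) = \left(-5\right) \left(- \frac{67}{63}\right) = \frac{335}{63}$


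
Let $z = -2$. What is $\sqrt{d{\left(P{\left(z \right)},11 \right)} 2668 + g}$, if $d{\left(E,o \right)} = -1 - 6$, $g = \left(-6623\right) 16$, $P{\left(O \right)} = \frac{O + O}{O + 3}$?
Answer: $2 i \sqrt{31161} \approx 353.05 i$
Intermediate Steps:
$P{\left(O \right)} = \frac{2 O}{3 + O}$
$g = -105968$
$d{\left(E,o \right)} = -7$
$\sqrt{d{\left(P{\left(z \right)},11 \right)} 2668 + g} = \sqrt{\left(-7\right) 2668 - 105968} = \sqrt{-18676 - 105968} = \sqrt{-124644} = 2 i \sqrt{31161}$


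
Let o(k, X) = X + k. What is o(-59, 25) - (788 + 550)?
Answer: -1372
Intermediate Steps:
o(-59, 25) - (788 + 550) = (25 - 59) - (788 + 550) = -34 - 1*1338 = -34 - 1338 = -1372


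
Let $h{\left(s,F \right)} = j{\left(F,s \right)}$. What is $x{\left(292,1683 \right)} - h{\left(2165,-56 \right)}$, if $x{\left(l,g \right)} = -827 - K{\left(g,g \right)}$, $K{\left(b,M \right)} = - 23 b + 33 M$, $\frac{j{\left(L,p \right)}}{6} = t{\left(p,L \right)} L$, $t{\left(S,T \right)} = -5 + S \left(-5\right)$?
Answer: $-3656537$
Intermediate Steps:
$t{\left(S,T \right)} = -5 - 5 S$
$j{\left(L,p \right)} = 6 L \left(-5 - 5 p\right)$ ($j{\left(L,p \right)} = 6 \left(-5 - 5 p\right) L = 6 L \left(-5 - 5 p\right)$)
$h{\left(s,F \right)} = - 30 F \left(1 + s\right)$
$x{\left(l,g \right)} = -827 - 10 g$ ($x{\left(l,g \right)} = -827 - \left(- 23 g + 33 g\right) = -827 - 10 g$)
$x{\left(292,1683 \right)} - h{\left(2165,-56 \right)} = \left(-827 - 16830\right) - \left(-30\right) \left(-56\right) \left(1 + 2165\right) = \left(-827 - 16830\right) - \left(-30\right) \left(-56\right) 2166 = -17657 - 3638880 = -3656537$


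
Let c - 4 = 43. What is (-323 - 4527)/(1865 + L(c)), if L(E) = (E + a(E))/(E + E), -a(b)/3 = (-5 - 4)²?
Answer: -227950/87557 ≈ -2.6034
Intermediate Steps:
c = 47 (c = 4 + 43 = 47)
a(b) = -243 (a(b) = -3*(-5 - 4)² = -3*(-9)² = -3*81 = -243)
L(E) = (-243 + E)/(2*E) (L(E) = (E - 243)/(E + E) = (-243 + E)/((2*E)) = (-243 + E)*(1/(2*E)) = (-243 + E)/(2*E))
(-323 - 4527)/(1865 + L(c)) = (-323 - 4527)/(1865 + (½)*(-243 + 47)/47) = -4850/(1865 + (½)*(1/47)*(-196)) = -4850/(1865 - 98/47) = -4850/87557/47 = -4850*47/87557 = -227950/87557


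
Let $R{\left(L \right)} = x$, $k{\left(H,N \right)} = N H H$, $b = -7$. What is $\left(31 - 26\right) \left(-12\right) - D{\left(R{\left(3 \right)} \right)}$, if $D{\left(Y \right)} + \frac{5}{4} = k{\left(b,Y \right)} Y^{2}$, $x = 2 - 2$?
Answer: $- \frac{235}{4} \approx -58.75$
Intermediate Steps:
$x = 0$
$k{\left(H,N \right)} = N H^{2}$ ($k{\left(H,N \right)} = H N H = N H^{2}$)
$R{\left(L \right)} = 0$
$D{\left(Y \right)} = - \frac{5}{4} + 49 Y^{3}$ ($D{\left(Y \right)} = - \frac{5}{4} + Y \left(-7\right)^{2} Y^{2} = - \frac{5}{4} + Y 49 Y^{2} = - \frac{5}{4} + 49 Y Y^{2} = - \frac{5}{4} + 49 Y^{3}$)
$\left(31 - 26\right) \left(-12\right) - D{\left(R{\left(3 \right)} \right)} = \left(31 - 26\right) \left(-12\right) - \left(- \frac{5}{4} + 49 \cdot 0^{3}\right) = 5 \left(-12\right) - \left(- \frac{5}{4} + 49 \cdot 0\right) = -60 - \left(- \frac{5}{4} + 0\right) = -60 - - \frac{5}{4} = -60 + \frac{5}{4} = - \frac{235}{4}$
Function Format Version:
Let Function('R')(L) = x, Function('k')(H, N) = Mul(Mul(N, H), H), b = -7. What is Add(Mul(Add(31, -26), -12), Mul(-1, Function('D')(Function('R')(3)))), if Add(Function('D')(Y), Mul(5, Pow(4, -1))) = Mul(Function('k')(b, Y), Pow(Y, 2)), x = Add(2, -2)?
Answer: Rational(-235, 4) ≈ -58.750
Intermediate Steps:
x = 0
Function('k')(H, N) = Mul(N, Pow(H, 2)) (Function('k')(H, N) = Mul(Mul(H, N), H) = Mul(N, Pow(H, 2)))
Function('R')(L) = 0
Function('D')(Y) = Add(Rational(-5, 4), Mul(49, Pow(Y, 3))) (Function('D')(Y) = Add(Rational(-5, 4), Mul(Mul(Y, Pow(-7, 2)), Pow(Y, 2))) = Add(Rational(-5, 4), Mul(Mul(Y, 49), Pow(Y, 2))) = Add(Rational(-5, 4), Mul(Mul(49, Y), Pow(Y, 2))) = Add(Rational(-5, 4), Mul(49, Pow(Y, 3))))
Add(Mul(Add(31, -26), -12), Mul(-1, Function('D')(Function('R')(3)))) = Add(Mul(Add(31, -26), -12), Mul(-1, Add(Rational(-5, 4), Mul(49, Pow(0, 3))))) = Add(Mul(5, -12), Mul(-1, Add(Rational(-5, 4), Mul(49, 0)))) = Add(-60, Mul(-1, Add(Rational(-5, 4), 0))) = Add(-60, Mul(-1, Rational(-5, 4))) = Add(-60, Rational(5, 4)) = Rational(-235, 4)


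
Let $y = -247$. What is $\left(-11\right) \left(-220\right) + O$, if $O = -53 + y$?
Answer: $2120$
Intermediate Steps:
$O = -300$ ($O = -53 - 247 = -300$)
$\left(-11\right) \left(-220\right) + O = \left(-11\right) \left(-220\right) - 300 = 2420 - 300 = 2120$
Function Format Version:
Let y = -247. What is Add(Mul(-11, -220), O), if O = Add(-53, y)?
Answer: 2120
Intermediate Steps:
O = -300 (O = Add(-53, -247) = -300)
Add(Mul(-11, -220), O) = Add(Mul(-11, -220), -300) = Add(2420, -300) = 2120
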